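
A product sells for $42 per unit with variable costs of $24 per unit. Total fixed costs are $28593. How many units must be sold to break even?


Formula: BEQ = Fixed Costs / (Price - Variable Cost)
Contribution margin = $42 - $24 = $18/unit
BEQ = ceil($28593 / $18/unit) = ceil(1588.5) = 1589 units

1589 units


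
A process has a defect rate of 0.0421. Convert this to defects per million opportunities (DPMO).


DPMO = defect_rate * 1000000 = 0.0421 * 1000000

42100


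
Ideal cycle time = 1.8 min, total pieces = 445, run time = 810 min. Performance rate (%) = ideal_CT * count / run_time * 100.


Formula: Performance = (Ideal CT * Total Count) / Run Time * 100
Ideal output time = 1.8 * 445 = 801.0 min
Performance = 801.0 / 810 * 100 = 98.9%

98.9%


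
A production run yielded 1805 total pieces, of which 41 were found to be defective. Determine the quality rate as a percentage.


Formula: Quality Rate = Good Pieces / Total Pieces * 100
Good pieces = 1805 - 41 = 1764
QR = 1764 / 1805 * 100 = 97.7%

97.7%


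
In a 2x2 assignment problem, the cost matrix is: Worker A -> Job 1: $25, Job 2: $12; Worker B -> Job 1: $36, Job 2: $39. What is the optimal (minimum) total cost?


Option 1: A->1 + B->2 = $25 + $39 = $64
Option 2: A->2 + B->1 = $12 + $36 = $48
Min cost = min($64, $48) = $48

$48


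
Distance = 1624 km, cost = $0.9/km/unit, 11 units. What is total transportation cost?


TC = dist * cost * units = 1624 * 0.9 * 11 = $16077.60

$16077.60


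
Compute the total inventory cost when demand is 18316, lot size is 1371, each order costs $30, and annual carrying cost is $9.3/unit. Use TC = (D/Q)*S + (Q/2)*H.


TC = 18316/1371 * 30 + 1371/2 * 9.3

$6775.94


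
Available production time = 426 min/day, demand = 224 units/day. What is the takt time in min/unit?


Formula: Takt Time = Available Production Time / Customer Demand
Takt = 426 min/day / 224 units/day
Takt = 1.9 min/unit

1.9 min/unit


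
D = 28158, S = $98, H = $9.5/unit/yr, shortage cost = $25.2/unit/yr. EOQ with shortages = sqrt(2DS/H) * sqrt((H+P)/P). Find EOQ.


Formula: EOQ* = sqrt(2DS/H) * sqrt((H+P)/P)
Base EOQ = sqrt(2*28158*98/9.5) = 762.2 units
Correction = sqrt((9.5+25.2)/25.2) = 1.17345
EOQ* = 762.2 * 1.17345 = 894.4 units

894.4 units


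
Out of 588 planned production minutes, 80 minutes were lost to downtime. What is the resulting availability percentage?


Formula: Availability = (Planned Time - Downtime) / Planned Time * 100
Uptime = 588 - 80 = 508 min
Availability = 508 / 588 * 100 = 86.4%

86.4%


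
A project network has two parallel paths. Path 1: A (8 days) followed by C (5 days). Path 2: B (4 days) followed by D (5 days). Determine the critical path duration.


Path 1 = 8 + 5 = 13 days
Path 2 = 4 + 5 = 9 days
Duration = max(13, 9) = 13 days

13 days


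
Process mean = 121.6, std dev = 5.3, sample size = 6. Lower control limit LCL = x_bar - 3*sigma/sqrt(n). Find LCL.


LCL = 121.6 - 3 * 5.3 / sqrt(6)

115.11


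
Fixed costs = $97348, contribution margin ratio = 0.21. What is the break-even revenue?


Formula: BER = Fixed Costs / Contribution Margin Ratio
BER = $97348 / 0.21
BER = $463561.90 (to the nearest cent)

$463561.90


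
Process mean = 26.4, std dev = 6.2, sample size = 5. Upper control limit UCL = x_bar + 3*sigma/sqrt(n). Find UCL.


UCL = 26.4 + 3 * 6.2 / sqrt(5)

34.72


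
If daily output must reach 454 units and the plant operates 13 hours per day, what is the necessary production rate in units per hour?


Formula: Production Rate = Daily Demand / Available Hours
Rate = 454 units/day / 13 hours/day
Rate = 34.9 units/hour

34.9 units/hour


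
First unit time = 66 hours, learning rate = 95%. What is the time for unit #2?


Formula: T_n = T_1 * (learning_rate)^(log2(n)) where learning_rate = rate/100
Doublings = log2(2) = 1
T_n = 66 * 0.95^1
T_n = 66 * 0.95 = 62.7 hours

62.7 hours


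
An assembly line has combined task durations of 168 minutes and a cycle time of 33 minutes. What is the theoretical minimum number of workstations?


Formula: N_min = ceil(Sum of Task Times / Cycle Time)
N_min = ceil(168 min / 33 min) = ceil(5.0909)
N_min = 6 stations

6


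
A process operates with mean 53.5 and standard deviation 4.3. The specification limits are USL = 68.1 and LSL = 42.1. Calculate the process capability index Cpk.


Cpu = (68.1 - 53.5) / (3 * 4.3) = 1.13
Cpl = (53.5 - 42.1) / (3 * 4.3) = 0.88
Cpk = min(1.13, 0.88) = 0.88

0.88


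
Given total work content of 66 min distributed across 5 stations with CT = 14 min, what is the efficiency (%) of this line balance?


Formula: Efficiency = Sum of Task Times / (N_stations * CT) * 100
Total station capacity = 5 stations * 14 min = 70 min
Efficiency = 66 / 70 * 100 = 94.3%

94.3%


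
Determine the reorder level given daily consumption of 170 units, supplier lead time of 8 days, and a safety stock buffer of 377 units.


Formula: ROP = (Daily Demand * Lead Time) + Safety Stock
Demand during lead time = 170 * 8 = 1360 units
ROP = 1360 + 377 = 1737 units

1737 units


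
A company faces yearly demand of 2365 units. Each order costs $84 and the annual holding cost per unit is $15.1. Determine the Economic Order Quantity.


Formula: EOQ = sqrt(2 * D * S / H)
Numerator: 2 * 2365 * 84 = 397320
2DS/H = 397320 / 15.1 = 26312.6
EOQ = sqrt(26312.6) = 162.2 units

162.2 units


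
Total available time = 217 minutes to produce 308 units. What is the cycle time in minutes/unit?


Formula: CT = Available Time / Number of Units
CT = 217 min / 308 units
CT = 0.7 min/unit

0.7 min/unit


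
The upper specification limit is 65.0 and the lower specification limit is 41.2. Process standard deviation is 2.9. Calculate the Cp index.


Cp = (65.0 - 41.2) / (6 * 2.9)

1.37


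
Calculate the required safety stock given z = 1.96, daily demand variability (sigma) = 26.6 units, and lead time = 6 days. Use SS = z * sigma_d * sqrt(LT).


Formula: SS = z * sigma_d * sqrt(LT)
sqrt(LT) = sqrt(6) = 2.4495
SS = 1.96 * 26.6 * 2.4495
SS = 127.7 units

127.7 units


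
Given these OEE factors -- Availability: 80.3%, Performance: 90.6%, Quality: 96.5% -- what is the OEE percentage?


Formula: OEE = Availability * Performance * Quality / 10000
A * P = 80.3% * 90.6% / 100 = 72.75%
OEE = 72.75% * 96.5% / 100 = 70.2%

70.2%


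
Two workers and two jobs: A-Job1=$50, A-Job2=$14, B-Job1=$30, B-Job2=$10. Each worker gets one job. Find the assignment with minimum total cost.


Option 1: A->1 + B->2 = $50 + $10 = $60
Option 2: A->2 + B->1 = $14 + $30 = $44
Min cost = min($60, $44) = $44

$44


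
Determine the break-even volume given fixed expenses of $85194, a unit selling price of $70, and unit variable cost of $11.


Formula: BEQ = Fixed Costs / (Price - Variable Cost)
Contribution margin = $70 - $11 = $59/unit
BEQ = ceil($85194 / $59/unit) = ceil(1443.97) = 1444 units

1444 units


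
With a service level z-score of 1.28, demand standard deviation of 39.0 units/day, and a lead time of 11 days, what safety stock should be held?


Formula: SS = z * sigma_d * sqrt(LT)
sqrt(LT) = sqrt(11) = 3.3166
SS = 1.28 * 39.0 * 3.3166
SS = 165.6 units

165.6 units


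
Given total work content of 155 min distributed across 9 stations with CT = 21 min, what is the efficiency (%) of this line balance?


Formula: Efficiency = Sum of Task Times / (N_stations * CT) * 100
Total station capacity = 9 stations * 21 min = 189 min
Efficiency = 155 / 189 * 100 = 82.0%

82.0%


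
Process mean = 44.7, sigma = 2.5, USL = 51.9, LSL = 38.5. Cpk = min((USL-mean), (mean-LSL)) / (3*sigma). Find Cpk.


Cpu = (51.9 - 44.7) / (3 * 2.5) = 0.96
Cpl = (44.7 - 38.5) / (3 * 2.5) = 0.83
Cpk = min(0.96, 0.83) = 0.83

0.83


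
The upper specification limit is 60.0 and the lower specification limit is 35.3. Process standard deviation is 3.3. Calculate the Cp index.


Cp = (60.0 - 35.3) / (6 * 3.3)

1.25


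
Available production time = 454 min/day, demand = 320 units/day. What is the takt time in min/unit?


Formula: Takt Time = Available Production Time / Customer Demand
Takt = 454 min/day / 320 units/day
Takt = 1.42 min/unit

1.42 min/unit


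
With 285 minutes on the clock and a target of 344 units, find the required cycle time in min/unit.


Formula: CT = Available Time / Number of Units
CT = 285 min / 344 units
CT = 0.83 min/unit

0.83 min/unit


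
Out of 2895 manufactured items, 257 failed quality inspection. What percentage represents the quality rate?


Formula: Quality Rate = Good Pieces / Total Pieces * 100
Good pieces = 2895 - 257 = 2638
QR = 2638 / 2895 * 100 = 91.1%

91.1%


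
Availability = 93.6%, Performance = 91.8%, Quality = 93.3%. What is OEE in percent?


Formula: OEE = Availability * Performance * Quality / 10000
A * P = 93.6% * 91.8% / 100 = 85.92%
OEE = 85.92% * 93.3% / 100 = 80.2%

80.2%


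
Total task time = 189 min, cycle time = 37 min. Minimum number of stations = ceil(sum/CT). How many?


Formula: N_min = ceil(Sum of Task Times / Cycle Time)
N_min = ceil(189 min / 37 min) = ceil(5.1081)
N_min = 6 stations

6


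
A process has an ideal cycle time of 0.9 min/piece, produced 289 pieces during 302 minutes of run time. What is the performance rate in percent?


Formula: Performance = (Ideal CT * Total Count) / Run Time * 100
Ideal output time = 0.9 * 289 = 260.1 min
Performance = 260.1 / 302 * 100 = 86.1%

86.1%


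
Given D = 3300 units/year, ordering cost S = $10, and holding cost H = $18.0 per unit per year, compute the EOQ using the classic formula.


Formula: EOQ = sqrt(2 * D * S / H)
Numerator: 2 * 3300 * 10 = 66000
2DS/H = 66000 / 18.0 = 3666.7
EOQ = sqrt(3666.7) = 60.6 units

60.6 units


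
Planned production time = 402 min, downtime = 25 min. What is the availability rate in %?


Formula: Availability = (Planned Time - Downtime) / Planned Time * 100
Uptime = 402 - 25 = 377 min
Availability = 377 / 402 * 100 = 93.8%

93.8%


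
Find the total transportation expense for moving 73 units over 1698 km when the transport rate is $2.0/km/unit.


TC = dist * cost * units = 1698 * 2.0 * 73 = $247908.00

$247908.00


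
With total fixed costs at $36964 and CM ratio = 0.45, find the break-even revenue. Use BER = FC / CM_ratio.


Formula: BER = Fixed Costs / Contribution Margin Ratio
BER = $36964 / 0.45
BER = $82142.22 (to the nearest cent)

$82142.22


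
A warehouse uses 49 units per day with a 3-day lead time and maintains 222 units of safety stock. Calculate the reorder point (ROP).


Formula: ROP = (Daily Demand * Lead Time) + Safety Stock
Demand during lead time = 49 * 3 = 147 units
ROP = 147 + 222 = 369 units

369 units


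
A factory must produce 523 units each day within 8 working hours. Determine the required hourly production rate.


Formula: Production Rate = Daily Demand / Available Hours
Rate = 523 units/day / 8 hours/day
Rate = 65.4 units/hour

65.4 units/hour


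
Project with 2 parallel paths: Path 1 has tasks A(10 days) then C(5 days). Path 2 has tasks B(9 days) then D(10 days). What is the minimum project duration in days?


Path 1 = 10 + 5 = 15 days
Path 2 = 9 + 10 = 19 days
Duration = max(15, 19) = 19 days

19 days


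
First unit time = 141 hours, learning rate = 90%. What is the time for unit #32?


Formula: T_n = T_1 * (learning_rate)^(log2(n)) where learning_rate = rate/100
Doublings = log2(32) = 5
T_n = 141 * 0.9^5
T_n = 141 * 0.5905 = 83.3 hours

83.3 hours


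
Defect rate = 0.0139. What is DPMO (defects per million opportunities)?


DPMO = defect_rate * 1000000 = 0.0139 * 1000000

13900


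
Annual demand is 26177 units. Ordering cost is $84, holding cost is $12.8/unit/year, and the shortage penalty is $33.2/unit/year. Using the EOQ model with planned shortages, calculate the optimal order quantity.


Formula: EOQ* = sqrt(2DS/H) * sqrt((H+P)/P)
Base EOQ = sqrt(2*26177*84/12.8) = 586.15 units
Correction = sqrt((12.8+33.2)/33.2) = 1.17709
EOQ* = 586.15 * 1.17709 = 690.0 units

690.0 units


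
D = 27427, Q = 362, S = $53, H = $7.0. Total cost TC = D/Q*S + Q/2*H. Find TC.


TC = 27427/362 * 53 + 362/2 * 7.0

$5282.56


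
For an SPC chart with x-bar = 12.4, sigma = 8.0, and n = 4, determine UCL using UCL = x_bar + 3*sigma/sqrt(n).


UCL = 12.4 + 3 * 8.0 / sqrt(4)

24.4


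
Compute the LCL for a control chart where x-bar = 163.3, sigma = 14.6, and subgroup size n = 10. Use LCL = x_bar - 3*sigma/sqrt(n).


LCL = 163.3 - 3 * 14.6 / sqrt(10)

149.45


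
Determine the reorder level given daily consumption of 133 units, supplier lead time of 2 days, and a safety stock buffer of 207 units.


Formula: ROP = (Daily Demand * Lead Time) + Safety Stock
Demand during lead time = 133 * 2 = 266 units
ROP = 266 + 207 = 473 units

473 units


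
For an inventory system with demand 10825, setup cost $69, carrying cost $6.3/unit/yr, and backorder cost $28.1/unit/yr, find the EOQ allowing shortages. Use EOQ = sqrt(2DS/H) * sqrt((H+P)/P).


Formula: EOQ* = sqrt(2DS/H) * sqrt((H+P)/P)
Base EOQ = sqrt(2*10825*69/6.3) = 486.95 units
Correction = sqrt((6.3+28.1)/28.1) = 1.10644
EOQ* = 486.95 * 1.10644 = 538.8 units

538.8 units


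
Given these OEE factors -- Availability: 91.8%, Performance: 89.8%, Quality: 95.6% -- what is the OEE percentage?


Formula: OEE = Availability * Performance * Quality / 10000
A * P = 91.8% * 89.8% / 100 = 82.44%
OEE = 82.44% * 95.6% / 100 = 78.8%

78.8%


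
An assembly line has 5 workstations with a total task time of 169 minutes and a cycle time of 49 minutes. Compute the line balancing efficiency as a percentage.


Formula: Efficiency = Sum of Task Times / (N_stations * CT) * 100
Total station capacity = 5 stations * 49 min = 245 min
Efficiency = 169 / 245 * 100 = 69.0%

69.0%


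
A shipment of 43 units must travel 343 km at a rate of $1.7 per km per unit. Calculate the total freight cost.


TC = dist * cost * units = 343 * 1.7 * 43 = $25073.30

$25073.30


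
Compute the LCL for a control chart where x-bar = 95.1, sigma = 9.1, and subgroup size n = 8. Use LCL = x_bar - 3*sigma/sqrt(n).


LCL = 95.1 - 3 * 9.1 / sqrt(8)

85.45


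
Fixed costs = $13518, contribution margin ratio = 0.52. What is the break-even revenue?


Formula: BER = Fixed Costs / Contribution Margin Ratio
BER = $13518 / 0.52
BER = $25996.15 (to the nearest cent)

$25996.15


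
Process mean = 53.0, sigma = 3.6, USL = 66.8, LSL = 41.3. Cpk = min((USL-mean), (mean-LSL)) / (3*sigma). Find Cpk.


Cpu = (66.8 - 53.0) / (3 * 3.6) = 1.28
Cpl = (53.0 - 41.3) / (3 * 3.6) = 1.08
Cpk = min(1.28, 1.08) = 1.08

1.08


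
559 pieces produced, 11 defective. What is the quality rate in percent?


Formula: Quality Rate = Good Pieces / Total Pieces * 100
Good pieces = 559 - 11 = 548
QR = 548 / 559 * 100 = 98.0%

98.0%


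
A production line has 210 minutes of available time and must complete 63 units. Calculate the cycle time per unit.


Formula: CT = Available Time / Number of Units
CT = 210 min / 63 units
CT = 3.33 min/unit

3.33 min/unit


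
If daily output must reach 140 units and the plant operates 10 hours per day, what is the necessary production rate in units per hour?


Formula: Production Rate = Daily Demand / Available Hours
Rate = 140 units/day / 10 hours/day
Rate = 14.0 units/hour

14.0 units/hour


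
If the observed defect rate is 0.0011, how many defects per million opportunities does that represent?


DPMO = defect_rate * 1000000 = 0.0011 * 1000000

1100


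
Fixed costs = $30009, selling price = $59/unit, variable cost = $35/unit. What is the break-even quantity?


Formula: BEQ = Fixed Costs / (Price - Variable Cost)
Contribution margin = $59 - $35 = $24/unit
BEQ = ceil($30009 / $24/unit) = ceil(1250.38) = 1251 units

1251 units


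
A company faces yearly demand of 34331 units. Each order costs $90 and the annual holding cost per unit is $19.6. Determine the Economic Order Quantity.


Formula: EOQ = sqrt(2 * D * S / H)
Numerator: 2 * 34331 * 90 = 6179580
2DS/H = 6179580 / 19.6 = 315284.7
EOQ = sqrt(315284.7) = 561.5 units

561.5 units


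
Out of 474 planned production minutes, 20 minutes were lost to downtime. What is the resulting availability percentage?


Formula: Availability = (Planned Time - Downtime) / Planned Time * 100
Uptime = 474 - 20 = 454 min
Availability = 454 / 474 * 100 = 95.8%

95.8%


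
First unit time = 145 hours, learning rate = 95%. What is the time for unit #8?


Formula: T_n = T_1 * (learning_rate)^(log2(n)) where learning_rate = rate/100
Doublings = log2(8) = 3
T_n = 145 * 0.95^3
T_n = 145 * 0.8574 = 124.3 hours

124.3 hours


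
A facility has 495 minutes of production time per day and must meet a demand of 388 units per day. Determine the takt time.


Formula: Takt Time = Available Production Time / Customer Demand
Takt = 495 min/day / 388 units/day
Takt = 1.28 min/unit

1.28 min/unit


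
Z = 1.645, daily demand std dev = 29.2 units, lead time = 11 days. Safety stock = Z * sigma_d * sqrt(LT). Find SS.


Formula: SS = z * sigma_d * sqrt(LT)
sqrt(LT) = sqrt(11) = 3.3166
SS = 1.645 * 29.2 * 3.3166
SS = 159.3 units

159.3 units


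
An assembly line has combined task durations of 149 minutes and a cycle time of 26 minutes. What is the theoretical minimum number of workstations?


Formula: N_min = ceil(Sum of Task Times / Cycle Time)
N_min = ceil(149 min / 26 min) = ceil(5.7308)
N_min = 6 stations

6


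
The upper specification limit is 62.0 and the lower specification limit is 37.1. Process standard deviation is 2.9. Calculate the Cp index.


Cp = (62.0 - 37.1) / (6 * 2.9)

1.43


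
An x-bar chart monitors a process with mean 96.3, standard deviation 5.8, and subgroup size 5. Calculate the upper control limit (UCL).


UCL = 96.3 + 3 * 5.8 / sqrt(5)

104.08


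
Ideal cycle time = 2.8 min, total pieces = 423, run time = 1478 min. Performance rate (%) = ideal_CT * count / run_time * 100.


Formula: Performance = (Ideal CT * Total Count) / Run Time * 100
Ideal output time = 2.8 * 423 = 1184.4 min
Performance = 1184.4 / 1478 * 100 = 80.1%

80.1%


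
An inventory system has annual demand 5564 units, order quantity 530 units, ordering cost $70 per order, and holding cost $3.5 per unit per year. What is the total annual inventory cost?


TC = 5564/530 * 70 + 530/2 * 3.5

$1662.37


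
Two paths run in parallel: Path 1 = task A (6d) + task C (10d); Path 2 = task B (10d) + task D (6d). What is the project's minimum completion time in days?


Path 1 = 6 + 10 = 16 days
Path 2 = 10 + 6 = 16 days
Duration = max(16, 16) = 16 days

16 days


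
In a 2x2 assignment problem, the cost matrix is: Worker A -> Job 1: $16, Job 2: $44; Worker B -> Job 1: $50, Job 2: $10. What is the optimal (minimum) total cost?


Option 1: A->1 + B->2 = $16 + $10 = $26
Option 2: A->2 + B->1 = $44 + $50 = $94
Min cost = min($26, $94) = $26

$26


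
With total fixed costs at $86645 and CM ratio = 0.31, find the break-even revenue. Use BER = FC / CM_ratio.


Formula: BER = Fixed Costs / Contribution Margin Ratio
BER = $86645 / 0.31
BER = $279500.00 (to the nearest cent)

$279500.00


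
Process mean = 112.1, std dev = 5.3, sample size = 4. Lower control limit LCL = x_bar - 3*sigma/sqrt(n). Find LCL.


LCL = 112.1 - 3 * 5.3 / sqrt(4)

104.15


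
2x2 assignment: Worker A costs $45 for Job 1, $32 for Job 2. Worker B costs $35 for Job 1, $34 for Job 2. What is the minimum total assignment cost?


Option 1: A->1 + B->2 = $45 + $34 = $79
Option 2: A->2 + B->1 = $32 + $35 = $67
Min cost = min($79, $67) = $67

$67


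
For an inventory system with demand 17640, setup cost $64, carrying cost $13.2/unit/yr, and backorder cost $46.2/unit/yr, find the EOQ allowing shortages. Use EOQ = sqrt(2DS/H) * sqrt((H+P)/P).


Formula: EOQ* = sqrt(2DS/H) * sqrt((H+P)/P)
Base EOQ = sqrt(2*17640*64/13.2) = 413.59 units
Correction = sqrt((13.2+46.2)/46.2) = 1.13389
EOQ* = 413.59 * 1.13389 = 469.0 units

469.0 units


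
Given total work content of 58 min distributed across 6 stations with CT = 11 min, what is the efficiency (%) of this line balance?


Formula: Efficiency = Sum of Task Times / (N_stations * CT) * 100
Total station capacity = 6 stations * 11 min = 66 min
Efficiency = 58 / 66 * 100 = 87.9%

87.9%


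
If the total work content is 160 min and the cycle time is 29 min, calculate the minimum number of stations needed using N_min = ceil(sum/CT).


Formula: N_min = ceil(Sum of Task Times / Cycle Time)
N_min = ceil(160 min / 29 min) = ceil(5.5172)
N_min = 6 stations

6


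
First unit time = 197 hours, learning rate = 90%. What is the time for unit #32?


Formula: T_n = T_1 * (learning_rate)^(log2(n)) where learning_rate = rate/100
Doublings = log2(32) = 5
T_n = 197 * 0.9^5
T_n = 197 * 0.5905 = 116.3 hours

116.3 hours


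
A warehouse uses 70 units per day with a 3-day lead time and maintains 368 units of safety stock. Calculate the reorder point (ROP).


Formula: ROP = (Daily Demand * Lead Time) + Safety Stock
Demand during lead time = 70 * 3 = 210 units
ROP = 210 + 368 = 578 units

578 units


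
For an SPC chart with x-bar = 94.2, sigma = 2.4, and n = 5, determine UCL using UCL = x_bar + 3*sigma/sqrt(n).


UCL = 94.2 + 3 * 2.4 / sqrt(5)

97.42


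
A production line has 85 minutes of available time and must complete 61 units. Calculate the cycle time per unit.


Formula: CT = Available Time / Number of Units
CT = 85 min / 61 units
CT = 1.39 min/unit

1.39 min/unit


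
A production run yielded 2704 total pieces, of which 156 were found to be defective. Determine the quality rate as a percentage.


Formula: Quality Rate = Good Pieces / Total Pieces * 100
Good pieces = 2704 - 156 = 2548
QR = 2548 / 2704 * 100 = 94.2%

94.2%


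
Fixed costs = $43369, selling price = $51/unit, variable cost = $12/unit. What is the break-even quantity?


Formula: BEQ = Fixed Costs / (Price - Variable Cost)
Contribution margin = $51 - $12 = $39/unit
BEQ = ceil($43369 / $39/unit) = ceil(1112.03) = 1113 units

1113 units


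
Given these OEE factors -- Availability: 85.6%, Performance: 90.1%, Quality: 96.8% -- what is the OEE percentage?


Formula: OEE = Availability * Performance * Quality / 10000
A * P = 85.6% * 90.1% / 100 = 77.13%
OEE = 77.13% * 96.8% / 100 = 74.7%

74.7%


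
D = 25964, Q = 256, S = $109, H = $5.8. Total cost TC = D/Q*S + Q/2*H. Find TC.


TC = 25964/256 * 109 + 256/2 * 5.8

$11797.38


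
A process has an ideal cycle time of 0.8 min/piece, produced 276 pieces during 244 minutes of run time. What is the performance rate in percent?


Formula: Performance = (Ideal CT * Total Count) / Run Time * 100
Ideal output time = 0.8 * 276 = 220.8 min
Performance = 220.8 / 244 * 100 = 90.5%

90.5%


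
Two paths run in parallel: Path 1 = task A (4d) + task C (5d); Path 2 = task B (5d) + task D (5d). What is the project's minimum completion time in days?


Path 1 = 4 + 5 = 9 days
Path 2 = 5 + 5 = 10 days
Duration = max(9, 10) = 10 days

10 days


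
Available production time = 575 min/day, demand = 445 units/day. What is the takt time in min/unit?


Formula: Takt Time = Available Production Time / Customer Demand
Takt = 575 min/day / 445 units/day
Takt = 1.29 min/unit

1.29 min/unit


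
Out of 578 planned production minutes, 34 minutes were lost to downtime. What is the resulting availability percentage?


Formula: Availability = (Planned Time - Downtime) / Planned Time * 100
Uptime = 578 - 34 = 544 min
Availability = 544 / 578 * 100 = 94.1%

94.1%


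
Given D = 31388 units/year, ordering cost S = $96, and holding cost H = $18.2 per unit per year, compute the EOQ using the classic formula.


Formula: EOQ = sqrt(2 * D * S / H)
Numerator: 2 * 31388 * 96 = 6026496
2DS/H = 6026496 / 18.2 = 331126.2
EOQ = sqrt(331126.2) = 575.4 units

575.4 units


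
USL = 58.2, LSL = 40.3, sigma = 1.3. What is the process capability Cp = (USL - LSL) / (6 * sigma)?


Cp = (58.2 - 40.3) / (6 * 1.3)

2.29


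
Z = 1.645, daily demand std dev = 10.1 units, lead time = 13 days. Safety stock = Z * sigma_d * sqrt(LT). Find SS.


Formula: SS = z * sigma_d * sqrt(LT)
sqrt(LT) = sqrt(13) = 3.6056
SS = 1.645 * 10.1 * 3.6056
SS = 59.9 units

59.9 units


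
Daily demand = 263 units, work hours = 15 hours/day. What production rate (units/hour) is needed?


Formula: Production Rate = Daily Demand / Available Hours
Rate = 263 units/day / 15 hours/day
Rate = 17.5 units/hour

17.5 units/hour


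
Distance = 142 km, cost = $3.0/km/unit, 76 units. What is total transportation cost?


TC = dist * cost * units = 142 * 3.0 * 76 = $32376.00

$32376.00


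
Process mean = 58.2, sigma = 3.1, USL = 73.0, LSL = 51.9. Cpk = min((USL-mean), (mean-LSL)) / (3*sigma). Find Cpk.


Cpu = (73.0 - 58.2) / (3 * 3.1) = 1.59
Cpl = (58.2 - 51.9) / (3 * 3.1) = 0.68
Cpk = min(1.59, 0.68) = 0.68

0.68


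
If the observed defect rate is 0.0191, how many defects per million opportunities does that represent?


DPMO = defect_rate * 1000000 = 0.0191 * 1000000

19100


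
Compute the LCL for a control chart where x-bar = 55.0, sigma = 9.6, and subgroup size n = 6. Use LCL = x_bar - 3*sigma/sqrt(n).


LCL = 55.0 - 3 * 9.6 / sqrt(6)

43.24


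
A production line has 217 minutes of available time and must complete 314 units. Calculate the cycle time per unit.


Formula: CT = Available Time / Number of Units
CT = 217 min / 314 units
CT = 0.69 min/unit

0.69 min/unit


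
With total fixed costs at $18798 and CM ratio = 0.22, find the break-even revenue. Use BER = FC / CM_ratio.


Formula: BER = Fixed Costs / Contribution Margin Ratio
BER = $18798 / 0.22
BER = $85445.45 (to the nearest cent)

$85445.45


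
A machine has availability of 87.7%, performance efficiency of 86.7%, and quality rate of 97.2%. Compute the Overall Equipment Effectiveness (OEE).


Formula: OEE = Availability * Performance * Quality / 10000
A * P = 87.7% * 86.7% / 100 = 76.04%
OEE = 76.04% * 97.2% / 100 = 73.9%

73.9%


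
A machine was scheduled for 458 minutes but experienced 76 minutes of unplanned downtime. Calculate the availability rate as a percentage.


Formula: Availability = (Planned Time - Downtime) / Planned Time * 100
Uptime = 458 - 76 = 382 min
Availability = 382 / 458 * 100 = 83.4%

83.4%


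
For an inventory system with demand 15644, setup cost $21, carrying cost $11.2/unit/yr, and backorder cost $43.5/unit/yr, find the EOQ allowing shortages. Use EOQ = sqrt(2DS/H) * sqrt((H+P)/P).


Formula: EOQ* = sqrt(2DS/H) * sqrt((H+P)/P)
Base EOQ = sqrt(2*15644*21/11.2) = 242.21 units
Correction = sqrt((11.2+43.5)/43.5) = 1.12137
EOQ* = 242.21 * 1.12137 = 271.6 units

271.6 units


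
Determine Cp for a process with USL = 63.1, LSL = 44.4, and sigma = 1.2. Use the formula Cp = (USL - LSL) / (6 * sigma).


Cp = (63.1 - 44.4) / (6 * 1.2)

2.6


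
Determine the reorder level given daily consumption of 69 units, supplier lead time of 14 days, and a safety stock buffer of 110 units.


Formula: ROP = (Daily Demand * Lead Time) + Safety Stock
Demand during lead time = 69 * 14 = 966 units
ROP = 966 + 110 = 1076 units

1076 units


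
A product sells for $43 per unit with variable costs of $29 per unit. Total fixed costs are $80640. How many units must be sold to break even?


Formula: BEQ = Fixed Costs / (Price - Variable Cost)
Contribution margin = $43 - $29 = $14/unit
BEQ = ceil($80640 / $14/unit) = ceil(5760.0) = 5760 units

5760 units


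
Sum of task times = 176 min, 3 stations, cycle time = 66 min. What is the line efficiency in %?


Formula: Efficiency = Sum of Task Times / (N_stations * CT) * 100
Total station capacity = 3 stations * 66 min = 198 min
Efficiency = 176 / 198 * 100 = 88.9%

88.9%


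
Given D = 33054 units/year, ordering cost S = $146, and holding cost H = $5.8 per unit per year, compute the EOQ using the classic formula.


Formula: EOQ = sqrt(2 * D * S / H)
Numerator: 2 * 33054 * 146 = 9651768
2DS/H = 9651768 / 5.8 = 1664097.9
EOQ = sqrt(1664097.9) = 1290.0 units

1290.0 units


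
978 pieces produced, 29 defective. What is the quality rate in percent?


Formula: Quality Rate = Good Pieces / Total Pieces * 100
Good pieces = 978 - 29 = 949
QR = 949 / 978 * 100 = 97.0%

97.0%


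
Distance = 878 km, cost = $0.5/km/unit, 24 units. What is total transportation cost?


TC = dist * cost * units = 878 * 0.5 * 24 = $10536.00

$10536.00


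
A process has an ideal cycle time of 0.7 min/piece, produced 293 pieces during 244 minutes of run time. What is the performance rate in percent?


Formula: Performance = (Ideal CT * Total Count) / Run Time * 100
Ideal output time = 0.7 * 293 = 205.1 min
Performance = 205.1 / 244 * 100 = 84.1%

84.1%


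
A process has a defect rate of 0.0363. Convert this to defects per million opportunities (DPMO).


DPMO = defect_rate * 1000000 = 0.0363 * 1000000

36300


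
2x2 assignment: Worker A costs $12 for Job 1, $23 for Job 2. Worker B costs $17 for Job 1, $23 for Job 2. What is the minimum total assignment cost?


Option 1: A->1 + B->2 = $12 + $23 = $35
Option 2: A->2 + B->1 = $23 + $17 = $40
Min cost = min($35, $40) = $35

$35


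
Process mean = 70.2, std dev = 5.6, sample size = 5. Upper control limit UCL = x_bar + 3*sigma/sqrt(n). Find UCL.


UCL = 70.2 + 3 * 5.6 / sqrt(5)

77.71


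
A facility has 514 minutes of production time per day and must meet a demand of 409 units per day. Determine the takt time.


Formula: Takt Time = Available Production Time / Customer Demand
Takt = 514 min/day / 409 units/day
Takt = 1.26 min/unit

1.26 min/unit


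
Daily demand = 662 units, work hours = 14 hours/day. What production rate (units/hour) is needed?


Formula: Production Rate = Daily Demand / Available Hours
Rate = 662 units/day / 14 hours/day
Rate = 47.3 units/hour

47.3 units/hour


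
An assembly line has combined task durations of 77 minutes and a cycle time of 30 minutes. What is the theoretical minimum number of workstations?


Formula: N_min = ceil(Sum of Task Times / Cycle Time)
N_min = ceil(77 min / 30 min) = ceil(2.5667)
N_min = 3 stations

3


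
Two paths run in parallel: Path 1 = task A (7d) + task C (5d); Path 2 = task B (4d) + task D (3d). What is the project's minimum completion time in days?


Path 1 = 7 + 5 = 12 days
Path 2 = 4 + 3 = 7 days
Duration = max(12, 7) = 12 days

12 days


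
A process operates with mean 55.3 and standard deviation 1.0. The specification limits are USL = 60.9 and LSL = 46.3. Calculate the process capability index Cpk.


Cpu = (60.9 - 55.3) / (3 * 1.0) = 1.87
Cpl = (55.3 - 46.3) / (3 * 1.0) = 3.0
Cpk = min(1.87, 3.0) = 1.87

1.87


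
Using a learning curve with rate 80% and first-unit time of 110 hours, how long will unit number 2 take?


Formula: T_n = T_1 * (learning_rate)^(log2(n)) where learning_rate = rate/100
Doublings = log2(2) = 1
T_n = 110 * 0.8^1
T_n = 110 * 0.8 = 88.0 hours

88.0 hours


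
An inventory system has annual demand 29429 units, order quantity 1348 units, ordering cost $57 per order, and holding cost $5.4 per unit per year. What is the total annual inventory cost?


TC = 29429/1348 * 57 + 1348/2 * 5.4

$4884.00


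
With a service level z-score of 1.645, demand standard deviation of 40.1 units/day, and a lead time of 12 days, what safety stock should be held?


Formula: SS = z * sigma_d * sqrt(LT)
sqrt(LT) = sqrt(12) = 3.4641
SS = 1.645 * 40.1 * 3.4641
SS = 228.5 units

228.5 units


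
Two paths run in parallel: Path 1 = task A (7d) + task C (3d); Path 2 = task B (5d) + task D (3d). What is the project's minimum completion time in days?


Path 1 = 7 + 3 = 10 days
Path 2 = 5 + 3 = 8 days
Duration = max(10, 8) = 10 days

10 days


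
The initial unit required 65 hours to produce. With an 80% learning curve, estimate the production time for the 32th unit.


Formula: T_n = T_1 * (learning_rate)^(log2(n)) where learning_rate = rate/100
Doublings = log2(32) = 5
T_n = 65 * 0.8^5
T_n = 65 * 0.3277 = 21.3 hours

21.3 hours


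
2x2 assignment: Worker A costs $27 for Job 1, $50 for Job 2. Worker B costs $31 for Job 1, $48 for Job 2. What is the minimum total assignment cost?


Option 1: A->1 + B->2 = $27 + $48 = $75
Option 2: A->2 + B->1 = $50 + $31 = $81
Min cost = min($75, $81) = $75

$75


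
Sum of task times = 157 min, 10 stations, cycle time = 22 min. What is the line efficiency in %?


Formula: Efficiency = Sum of Task Times / (N_stations * CT) * 100
Total station capacity = 10 stations * 22 min = 220 min
Efficiency = 157 / 220 * 100 = 71.4%

71.4%


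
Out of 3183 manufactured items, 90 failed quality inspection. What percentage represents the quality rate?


Formula: Quality Rate = Good Pieces / Total Pieces * 100
Good pieces = 3183 - 90 = 3093
QR = 3093 / 3183 * 100 = 97.2%

97.2%


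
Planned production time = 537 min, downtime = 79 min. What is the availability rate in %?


Formula: Availability = (Planned Time - Downtime) / Planned Time * 100
Uptime = 537 - 79 = 458 min
Availability = 458 / 537 * 100 = 85.3%

85.3%


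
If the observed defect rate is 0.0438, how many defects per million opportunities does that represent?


DPMO = defect_rate * 1000000 = 0.0438 * 1000000

43800


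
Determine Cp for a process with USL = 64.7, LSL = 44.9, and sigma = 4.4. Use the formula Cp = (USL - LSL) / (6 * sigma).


Cp = (64.7 - 44.9) / (6 * 4.4)

0.75


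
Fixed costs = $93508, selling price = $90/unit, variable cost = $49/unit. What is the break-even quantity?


Formula: BEQ = Fixed Costs / (Price - Variable Cost)
Contribution margin = $90 - $49 = $41/unit
BEQ = ceil($93508 / $41/unit) = ceil(2280.68) = 2281 units

2281 units


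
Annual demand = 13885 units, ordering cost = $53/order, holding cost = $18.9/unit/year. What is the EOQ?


Formula: EOQ = sqrt(2 * D * S / H)
Numerator: 2 * 13885 * 53 = 1471810
2DS/H = 1471810 / 18.9 = 77873.5
EOQ = sqrt(77873.5) = 279.1 units

279.1 units


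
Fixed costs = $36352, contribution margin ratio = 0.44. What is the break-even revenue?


Formula: BER = Fixed Costs / Contribution Margin Ratio
BER = $36352 / 0.44
BER = $82618.18 (to the nearest cent)

$82618.18


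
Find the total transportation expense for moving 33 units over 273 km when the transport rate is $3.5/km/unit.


TC = dist * cost * units = 273 * 3.5 * 33 = $31531.50

$31531.50


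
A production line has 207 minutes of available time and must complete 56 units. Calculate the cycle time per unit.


Formula: CT = Available Time / Number of Units
CT = 207 min / 56 units
CT = 3.7 min/unit

3.7 min/unit


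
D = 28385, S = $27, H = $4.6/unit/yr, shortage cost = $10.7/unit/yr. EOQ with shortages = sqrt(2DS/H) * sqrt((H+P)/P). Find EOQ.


Formula: EOQ* = sqrt(2DS/H) * sqrt((H+P)/P)
Base EOQ = sqrt(2*28385*27/4.6) = 577.25 units
Correction = sqrt((4.6+10.7)/10.7) = 1.19579
EOQ* = 577.25 * 1.19579 = 690.3 units

690.3 units


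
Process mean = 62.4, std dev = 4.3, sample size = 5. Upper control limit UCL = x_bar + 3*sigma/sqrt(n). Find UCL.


UCL = 62.4 + 3 * 4.3 / sqrt(5)

68.17


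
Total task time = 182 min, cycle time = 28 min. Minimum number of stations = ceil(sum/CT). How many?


Formula: N_min = ceil(Sum of Task Times / Cycle Time)
N_min = ceil(182 min / 28 min) = ceil(6.5)
N_min = 7 stations

7


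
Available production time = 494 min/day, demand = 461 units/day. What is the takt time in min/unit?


Formula: Takt Time = Available Production Time / Customer Demand
Takt = 494 min/day / 461 units/day
Takt = 1.07 min/unit

1.07 min/unit


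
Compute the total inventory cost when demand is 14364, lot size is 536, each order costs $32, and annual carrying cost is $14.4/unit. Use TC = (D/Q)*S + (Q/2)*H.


TC = 14364/536 * 32 + 536/2 * 14.4

$4716.75


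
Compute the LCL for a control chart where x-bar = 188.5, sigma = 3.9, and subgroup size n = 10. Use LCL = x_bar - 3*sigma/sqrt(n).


LCL = 188.5 - 3 * 3.9 / sqrt(10)

184.8


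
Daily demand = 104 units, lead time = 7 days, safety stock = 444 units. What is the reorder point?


Formula: ROP = (Daily Demand * Lead Time) + Safety Stock
Demand during lead time = 104 * 7 = 728 units
ROP = 728 + 444 = 1172 units

1172 units


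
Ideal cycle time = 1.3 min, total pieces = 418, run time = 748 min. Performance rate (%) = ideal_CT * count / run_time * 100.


Formula: Performance = (Ideal CT * Total Count) / Run Time * 100
Ideal output time = 1.3 * 418 = 543.4 min
Performance = 543.4 / 748 * 100 = 72.6%

72.6%


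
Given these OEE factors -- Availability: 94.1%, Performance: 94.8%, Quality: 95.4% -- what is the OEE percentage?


Formula: OEE = Availability * Performance * Quality / 10000
A * P = 94.1% * 94.8% / 100 = 89.21%
OEE = 89.21% * 95.4% / 100 = 85.1%

85.1%


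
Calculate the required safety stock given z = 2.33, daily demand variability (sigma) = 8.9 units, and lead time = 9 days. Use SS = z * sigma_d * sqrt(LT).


Formula: SS = z * sigma_d * sqrt(LT)
sqrt(LT) = sqrt(9) = 3.0
SS = 2.33 * 8.9 * 3.0
SS = 62.2 units

62.2 units


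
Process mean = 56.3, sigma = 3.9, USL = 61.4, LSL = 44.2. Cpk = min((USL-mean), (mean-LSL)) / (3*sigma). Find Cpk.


Cpu = (61.4 - 56.3) / (3 * 3.9) = 0.44
Cpl = (56.3 - 44.2) / (3 * 3.9) = 1.03
Cpk = min(0.44, 1.03) = 0.44

0.44


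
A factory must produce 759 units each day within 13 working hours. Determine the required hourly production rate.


Formula: Production Rate = Daily Demand / Available Hours
Rate = 759 units/day / 13 hours/day
Rate = 58.4 units/hour

58.4 units/hour


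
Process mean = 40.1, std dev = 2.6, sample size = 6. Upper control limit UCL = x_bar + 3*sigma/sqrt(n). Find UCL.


UCL = 40.1 + 3 * 2.6 / sqrt(6)

43.28


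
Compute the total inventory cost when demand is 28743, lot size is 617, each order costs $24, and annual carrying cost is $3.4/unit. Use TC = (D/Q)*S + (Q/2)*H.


TC = 28743/617 * 24 + 617/2 * 3.4

$2166.94


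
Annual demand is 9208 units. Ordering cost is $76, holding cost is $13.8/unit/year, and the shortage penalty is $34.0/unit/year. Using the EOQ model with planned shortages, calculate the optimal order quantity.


Formula: EOQ* = sqrt(2DS/H) * sqrt((H+P)/P)
Base EOQ = sqrt(2*9208*76/13.8) = 318.47 units
Correction = sqrt((13.8+34.0)/34.0) = 1.1857
EOQ* = 318.47 * 1.1857 = 377.6 units

377.6 units


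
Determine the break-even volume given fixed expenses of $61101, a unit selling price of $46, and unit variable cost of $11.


Formula: BEQ = Fixed Costs / (Price - Variable Cost)
Contribution margin = $46 - $11 = $35/unit
BEQ = ceil($61101 / $35/unit) = ceil(1745.74) = 1746 units

1746 units


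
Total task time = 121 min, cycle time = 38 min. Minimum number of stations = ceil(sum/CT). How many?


Formula: N_min = ceil(Sum of Task Times / Cycle Time)
N_min = ceil(121 min / 38 min) = ceil(3.1842)
N_min = 4 stations

4


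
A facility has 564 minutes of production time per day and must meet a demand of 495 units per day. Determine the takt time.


Formula: Takt Time = Available Production Time / Customer Demand
Takt = 564 min/day / 495 units/day
Takt = 1.14 min/unit

1.14 min/unit


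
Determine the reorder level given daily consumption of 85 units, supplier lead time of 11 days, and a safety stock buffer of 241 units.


Formula: ROP = (Daily Demand * Lead Time) + Safety Stock
Demand during lead time = 85 * 11 = 935 units
ROP = 935 + 241 = 1176 units

1176 units


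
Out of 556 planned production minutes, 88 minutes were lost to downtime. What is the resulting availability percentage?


Formula: Availability = (Planned Time - Downtime) / Planned Time * 100
Uptime = 556 - 88 = 468 min
Availability = 468 / 556 * 100 = 84.2%

84.2%
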